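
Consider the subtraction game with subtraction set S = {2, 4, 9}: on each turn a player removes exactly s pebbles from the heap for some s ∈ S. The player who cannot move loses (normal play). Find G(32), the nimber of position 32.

1

G(0) = 0
G(1) = mex{} = 0
G(2) = mex{0} = 1
G(3) = mex{0} = 1
G(4) = mex{1,0} = 2
G(5) = mex{1,0} = 2
G(6) = mex{2,1} = 0
G(7) = mex{2,1} = 0
G(8) = mex{0,2} = 1
G(9) = mex{0,2,0} = 1
G(10) = mex{1,0,0} = 2
G(11) = mex{1,0,1} = 2
G(12) = mex{2,1,1} = 0
G(13) = mex{2,1,2} = 0
G(14) = mex{0,2,2} = 1
G(15) = mex{0,2,0} = 1
G(16) = mex{1,0,0} = 2
G(17) = mex{1,0,1} = 2
G(18) = mex{2,1,1} = 0
G(19) = mex{2,1,2} = 0
G(20) = mex{0,2,2} = 1
G(21) = mex{0,2,0} = 1
G(22) = mex{1,0,0} = 2
G(23) = mex{1,0,1} = 2
G(24) = mex{2,1,1} = 0
G(25) = mex{2,1,2} = 0
G(26) = mex{0,2,2} = 1
G(27) = mex{0,2,0} = 1
G(28) = mex{1,0,0} = 2
G(29) = mex{1,0,1} = 2
G(30) = mex{2,1,1} = 0
G(31) = mex{2,1,2} = 0
G(32) = mex{0,2,2} = 1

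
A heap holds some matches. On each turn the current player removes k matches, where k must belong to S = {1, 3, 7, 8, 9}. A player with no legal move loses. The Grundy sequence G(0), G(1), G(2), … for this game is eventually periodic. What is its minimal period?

n :  0  1  2  3  4  5  6  7  8  9 10 11 12 13 14 15 16 17 18 19 20 21 22 23 24 25 26 27 28 29 30 31 32 33
G :  0  1  0  1  0  1  0  1  2  3  2  3  2  3  2  3  0  1  0  1  0  1  0  1  2  3  2  3  2  3  2  3  0  1
G(n+16) = G(n) holds for n = 0,…,8 (a full window of length max(S) = 9), so the sequence is purely periodic with period 16.

16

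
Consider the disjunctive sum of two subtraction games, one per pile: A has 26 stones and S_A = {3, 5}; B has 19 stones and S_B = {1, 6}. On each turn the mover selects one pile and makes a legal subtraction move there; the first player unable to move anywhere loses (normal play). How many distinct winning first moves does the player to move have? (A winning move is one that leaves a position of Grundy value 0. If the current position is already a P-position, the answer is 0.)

2

Pile A, S = {3, 5}:
G(0) = 0
G(1) = mex{} = 0
G(2) = mex{} = 0
G(3) = mex{0} = 1
G(4) = mex{0} = 1
G(5) = mex{0,0} = 1
G(6) = mex{1,0} = 2
G(7) = mex{1,0} = 2
G(8) = mex{1,1} = 0
G(9) = mex{2,1} = 0
G(10) = mex{2,1} = 0
G(11) = mex{0,2} = 1
G(12) = mex{0,2} = 1
G(13) = mex{0,0} = 1
G(14) = mex{1,0} = 2
G(15) = mex{1,0} = 2
G(16) = mex{1,1} = 0
G(17) = mex{2,1} = 0
G(18) = mex{2,1} = 0
G(19) = mex{0,2} = 1
G(20) = mex{0,2} = 1
G(21) = mex{0,0} = 1
G(22) = mex{1,0} = 2
G(23) = mex{1,0} = 2
G(24) = mex{1,1} = 0
G(25) = mex{2,1} = 0
G(26) = mex{2,1} = 0
G_A(26) = 0.
Pile B, S = {1, 6}:
n :  0  1  2  3  4  5  6  7  8  9 10 11 12 13 14 15 16 17 18 19
G :  0  1  0  1  0  1  2  0  1  0  1  0  1  2  0  1  0  1  0  1
G_B(19) = 1.
Combined Grundy value = 0 ⊕ 1 = 1.
A winning move leaves total XOR = 0, i.e. changes one component's Grundy value g to g ⊕ X where X is the current total.
Pile A: need g' = 0⊕1 = 1. Options: 26−3→G=2, 26−5→G=1. Hits: 1.
Pile B: need g' = 1⊕1 = 0. Options: 19−1→G=0, 19−6→G=2. Hits: 1.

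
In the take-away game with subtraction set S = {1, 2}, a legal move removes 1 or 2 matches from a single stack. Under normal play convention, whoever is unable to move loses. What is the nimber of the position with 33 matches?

0

G(0) = 0
G(1) = mex{0} = 1
G(2) = mex{1,0} = 2
G(3) = mex{2,1} = 0
G(4) = mex{0,2} = 1
G(5) = mex{1,0} = 2
G(6) = mex{2,1} = 0
G(7) = mex{0,2} = 1
G(8) = mex{1,0} = 2
G(9) = mex{2,1} = 0
G(10) = mex{0,2} = 1
G(11) = mex{1,0} = 2
G(12) = mex{2,1} = 0
G(13) = mex{0,2} = 1
G(14) = mex{1,0} = 2
G(15) = mex{2,1} = 0
G(16) = mex{0,2} = 1
G(17) = mex{1,0} = 2
G(18) = mex{2,1} = 0
G(19) = mex{0,2} = 1
G(20) = mex{1,0} = 2
G(21) = mex{2,1} = 0
G(22) = mex{0,2} = 1
G(23) = mex{1,0} = 2
G(24) = mex{2,1} = 0
G(25) = mex{0,2} = 1
G(26) = mex{1,0} = 2
G(27) = mex{2,1} = 0
G(28) = mex{0,2} = 1
G(29) = mex{1,0} = 2
G(30) = mex{2,1} = 0
G(31) = mex{0,2} = 1
G(32) = mex{1,0} = 2
G(33) = mex{2,1} = 0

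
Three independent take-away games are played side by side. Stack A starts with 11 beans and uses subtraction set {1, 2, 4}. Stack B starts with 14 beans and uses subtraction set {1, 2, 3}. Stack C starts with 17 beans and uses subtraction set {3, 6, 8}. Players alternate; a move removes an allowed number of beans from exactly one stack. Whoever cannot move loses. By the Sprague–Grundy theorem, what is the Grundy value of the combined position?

2

Stack A, S = {1, 2, 4}:
n :  0  1  2  3  4  5  6  7  8  9 10 11
G :  0  1  2  0  1  2  0  1  2  0  1  2
G_A(11) = 2.
Stack B, S = {1, 2, 3}:
n :  0  1  2  3  4  5  6  7  8  9 10 11 12 13 14
G :  0  1  2  3  0  1  2  3  0  1  2  3  0  1  2
G_B(14) = 2.
Stack C, S = {3, 6, 8}:
n :  0  1  2  3  4  5  6  7  8  9 10 11 12 13 14 15 16 17
G :  0  0  0  1  1  1  2  2  2  3  3  0  0  0  1  1  1  2
G_C(17) = 2.
Combined Grundy value = 2 ⊕ 2 ⊕ 2 = 2.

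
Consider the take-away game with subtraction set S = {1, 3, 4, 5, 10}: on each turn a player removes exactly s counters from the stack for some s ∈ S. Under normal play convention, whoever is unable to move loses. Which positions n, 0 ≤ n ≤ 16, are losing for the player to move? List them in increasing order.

0, 2, 8, 14, 16

n :  0  1  2  3  4  5  6  7  8  9 10 11 12 13 14 15 16
G :  0  1  0  1  2  3  2  3  0  1  4  5  2  3  0  1  0
P-positions are exactly the n with G(n) = 0.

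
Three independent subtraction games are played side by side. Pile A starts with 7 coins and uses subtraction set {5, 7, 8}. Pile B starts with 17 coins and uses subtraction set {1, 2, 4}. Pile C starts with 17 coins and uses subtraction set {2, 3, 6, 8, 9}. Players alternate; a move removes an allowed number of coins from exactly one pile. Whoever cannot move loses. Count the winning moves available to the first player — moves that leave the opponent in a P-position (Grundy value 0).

3

Pile A, S = {5, 7, 8}:
G(0) = 0
G(1) = mex{} = 0
G(2) = mex{} = 0
G(3) = mex{} = 0
G(4) = mex{} = 0
G(5) = mex{0} = 1
G(6) = mex{0} = 1
G(7) = mex{0,0} = 1
G_A(7) = 1.
Pile B, S = {1, 2, 4}:
G(0) = 0
G(1) = mex{0} = 1
G(2) = mex{1,0} = 2
G(3) = mex{2,1} = 0
G(4) = mex{0,2,0} = 1
G(5) = mex{1,0,1} = 2
G(6) = mex{2,1,2} = 0
G(7) = mex{0,2,0} = 1
G(8) = mex{1,0,1} = 2
G(9) = mex{2,1,2} = 0
G(10) = mex{0,2,0} = 1
G(11) = mex{1,0,1} = 2
G(12) = mex{2,1,2} = 0
G(13) = mex{0,2,0} = 1
G(14) = mex{1,0,1} = 2
G(15) = mex{2,1,2} = 0
G(16) = mex{0,2,0} = 1
G(17) = mex{1,0,1} = 2
G_B(17) = 2.
Pile C, S = {2, 3, 6, 8, 9}:
n :  0  1  2  3  4  5  6  7  8  9 10 11 12 13 14 15 16 17
G :  0  0  1  1  2  0  3  1  2  2  3  3  0  4  1  5  0  0
G_C(17) = 0.
Combined Grundy value = 1 ⊕ 2 ⊕ 0 = 3.
A winning move leaves total XOR = 0, i.e. changes one component's Grundy value g to g ⊕ X where X is the current total.
Pile A: need g' = 1⊕3 = 2. Options: 7−5→G=0, 7−7→G=0. Hits: 0.
Pile B: need g' = 2⊕3 = 1. Options: 17−1→G=1, 17−2→G=0, 17−4→G=1. Hits: 2.
Pile C: need g' = 0⊕3 = 3. Options: 17−2→G=5, 17−3→G=1, 17−6→G=3, 17−8→G=2, 17−9→G=2. Hits: 1.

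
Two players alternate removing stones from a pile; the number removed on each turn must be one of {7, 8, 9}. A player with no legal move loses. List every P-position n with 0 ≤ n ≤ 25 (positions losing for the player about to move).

0, 1, 2, 3, 4, 5, 6, 16, 17, 18, 19, 20, 21, 22

G(0) = 0
G(1) = mex{} = 0
G(2) = mex{} = 0
G(3) = mex{} = 0
G(4) = mex{} = 0
G(5) = mex{} = 0
G(6) = mex{} = 0
G(7) = mex{0} = 1
G(8) = mex{0,0} = 1
G(9) = mex{0,0,0} = 1
G(10) = mex{0,0,0} = 1
G(11) = mex{0,0,0} = 1
G(12) = mex{0,0,0} = 1
G(13) = mex{0,0,0} = 1
G(14) = mex{1,0,0} = 2
G(15) = mex{1,1,0} = 2
G(16) = mex{1,1,1} = 0
G(17) = mex{1,1,1} = 0
G(18) = mex{1,1,1} = 0
G(19) = mex{1,1,1} = 0
G(20) = mex{1,1,1} = 0
G(21) = mex{2,1,1} = 0
G(22) = mex{2,2,1} = 0
G(23) = mex{0,2,2} = 1
G(24) = mex{0,0,2} = 1
G(25) = mex{0,0,0} = 1
P-positions are exactly the n with G(n) = 0.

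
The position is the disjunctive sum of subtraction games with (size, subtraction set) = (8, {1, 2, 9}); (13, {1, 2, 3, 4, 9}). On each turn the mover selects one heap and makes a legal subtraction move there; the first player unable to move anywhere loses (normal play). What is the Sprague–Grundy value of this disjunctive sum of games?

Heap A, S = {1, 2, 9}:
n : 0 1 2 3 4 5 6 7 8
G : 0 1 2 0 1 2 0 1 2
G_A(8) = 2.
Heap B, S = {1, 2, 3, 4, 9}:
n :  0  1  2  3  4  5  6  7  8  9 10 11 12 13
G :  0  1  2  3  4  0  1  2  3  4  0  1  2  3
G_B(13) = 3.
Combined Grundy value = 2 ⊕ 3 = 1.

1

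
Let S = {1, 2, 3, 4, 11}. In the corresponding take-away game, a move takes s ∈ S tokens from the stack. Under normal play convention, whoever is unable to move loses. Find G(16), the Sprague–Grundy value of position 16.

G(0) = 0
G(1) = mex{0} = 1
G(2) = mex{1,0} = 2
G(3) = mex{2,1,0} = 3
G(4) = mex{3,2,1,0} = 4
G(5) = mex{4,3,2,1} = 0
G(6) = mex{0,4,3,2} = 1
G(7) = mex{1,0,4,3} = 2
G(8) = mex{2,1,0,4} = 3
G(9) = mex{3,2,1,0} = 4
G(10) = mex{4,3,2,1} = 0
G(11) = mex{0,4,3,2,0} = 1
G(12) = mex{1,0,4,3,1} = 2
G(13) = mex{2,1,0,4,2} = 3
G(14) = mex{3,2,1,0,3} = 4
G(15) = mex{4,3,2,1,4} = 0
G(16) = mex{0,4,3,2,0} = 1

1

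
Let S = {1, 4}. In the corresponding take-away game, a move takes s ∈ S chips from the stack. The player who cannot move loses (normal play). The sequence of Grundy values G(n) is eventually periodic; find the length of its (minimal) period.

G(0) = 0
G(1) = mex{0} = 1
G(2) = mex{1} = 0
G(3) = mex{0} = 1
G(4) = mex{1,0} = 2
G(5) = mex{2,1} = 0
G(6) = mex{0,0} = 1
G(7) = mex{1,1} = 0
G(8) = mex{0,2} = 1
G(9) = mex{1,0} = 2
G(10) = mex{2,1} = 0
G(11) = mex{0,0} = 1
G(12) = mex{1,1} = 0
G(13) = mex{0,2} = 1
G(14) = mex{1,0} = 2
G(n+5) = G(n) holds for n = 0,…,3 (a full window of length max(S) = 4), so the sequence is purely periodic with period 5.

5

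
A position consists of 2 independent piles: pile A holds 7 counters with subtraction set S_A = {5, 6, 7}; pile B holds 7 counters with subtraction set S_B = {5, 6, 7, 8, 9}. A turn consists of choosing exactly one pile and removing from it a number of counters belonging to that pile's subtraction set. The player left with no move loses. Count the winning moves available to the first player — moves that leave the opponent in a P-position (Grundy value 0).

0

Pile A, S = {5, 6, 7}:
n : 0 1 2 3 4 5 6 7
G : 0 0 0 0 0 1 1 1
G_A(7) = 1.
Pile B, S = {5, 6, 7, 8, 9}:
G(0) = 0
G(1) = mex{} = 0
G(2) = mex{} = 0
G(3) = mex{} = 0
G(4) = mex{} = 0
G(5) = mex{0} = 1
G(6) = mex{0,0} = 1
G(7) = mex{0,0,0} = 1
G_B(7) = 1.
Combined Grundy value = 1 ⊕ 1 = 0.
A winning move leaves total XOR = 0, i.e. changes one component's Grundy value g to g ⊕ X where X is the current total.
Pile A: target g' = 1⊕0 = 1, but every legal move changes the Grundy value (mex property), so 0 moves.
Pile B: target g' = 1⊕0 = 1, but every legal move changes the Grundy value (mex property), so 0 moves.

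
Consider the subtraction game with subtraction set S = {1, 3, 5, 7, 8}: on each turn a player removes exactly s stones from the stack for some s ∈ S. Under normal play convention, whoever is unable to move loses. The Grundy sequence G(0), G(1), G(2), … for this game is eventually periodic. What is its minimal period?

n :  0  1  2  3  4  5  6  7  8  9 10 11 12 13 14 15 16 17 18 19 20 21 22 23 24 25 26 27 28 29 30 31
G :  0  1  0  1  0  1  0  1  2  3  2  3  2  3  2  0  1  0  1  0  1  0  1  2  3  2  3  2  3  2  0  1
G(n+15) = G(n) holds for n = 0,…,7 (a full window of length max(S) = 8), so the sequence is purely periodic with period 15.

15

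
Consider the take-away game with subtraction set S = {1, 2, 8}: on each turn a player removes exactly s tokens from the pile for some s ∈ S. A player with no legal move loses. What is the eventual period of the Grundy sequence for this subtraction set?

n :  0  1  2  3  4  5  6  7  8  9 10 11 12 13 14
G :  0  1  2  0  1  2  0  1  2  0  1  2  0  1  2
G(n+3) = G(n) holds for n = 0,…,7 (a full window of length max(S) = 8), so the sequence is purely periodic with period 3.

3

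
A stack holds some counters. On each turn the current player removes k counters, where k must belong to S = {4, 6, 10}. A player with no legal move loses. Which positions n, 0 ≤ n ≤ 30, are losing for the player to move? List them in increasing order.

n :  0  1  2  3  4  5  6  7  8  9 10 11 12 13 14 15 16 17 18 19 20 21 22 23 24 25 26 27 28 29 30
G :  0  0  0  0  1  1  1  1  2  2  2  2  3  3  0  0  0  0  1  1  1  1  2  2  2  2  3  3  0  0  0
P-positions are exactly the n with G(n) = 0.

0, 1, 2, 3, 14, 15, 16, 17, 28, 29, 30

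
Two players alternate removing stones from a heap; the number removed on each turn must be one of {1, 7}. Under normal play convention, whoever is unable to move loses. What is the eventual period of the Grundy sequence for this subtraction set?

n :  0  1  2  3  4  5  6  7  8  9 10 11 12 13 14
G :  0  1  0  1  0  1  0  1  0  1  0  1  0  1  0
G(n+2) = G(n) holds for n = 0,…,6 (a full window of length max(S) = 7), so the sequence is purely periodic with period 2.

2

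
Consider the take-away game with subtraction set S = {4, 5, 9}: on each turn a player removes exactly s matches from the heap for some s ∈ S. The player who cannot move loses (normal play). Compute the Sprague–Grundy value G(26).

0

n :  0  1  2  3  4  5  6  7  8  9 10 11 12 13 14 15 16 17 18 19 20 21 22 23 24 25 26
G :  0  0  0  0  1  1  1  1  2  2  2  2  3  0  0  0  0  1  1  1  1  2  2  2  2  3  0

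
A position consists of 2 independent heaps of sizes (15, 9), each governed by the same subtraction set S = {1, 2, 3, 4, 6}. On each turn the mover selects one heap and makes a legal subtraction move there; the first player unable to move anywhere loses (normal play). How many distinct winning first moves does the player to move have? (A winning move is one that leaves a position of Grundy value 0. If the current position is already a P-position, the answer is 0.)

3

All heaps use S = {1, 2, 3, 4, 6}:
n :  0  1  2  3  4  5  6  7  8  9 10 11 12 13 14 15
G :  0  1  2  3  4  0  1  2  3  4  0  1  2  3  4  0
Heap A: G(15) = 0.
Heap B: G(9) = 4.
Combined Grundy value = 0 ⊕ 4 = 4.
A winning move leaves total XOR = 0, i.e. changes one component's Grundy value g to g ⊕ X where X is the current total.
Heap A: need g' = 0⊕4 = 4. Options: 15−1→G=4, 15−2→G=3, 15−3→G=2, 15−4→G=1, 15−6→G=4. Hits: 2.
Heap B: need g' = 4⊕4 = 0. Options: 9−1→G=3, 9−2→G=2, 9−3→G=1, 9−4→G=0, 9−6→G=3. Hits: 1.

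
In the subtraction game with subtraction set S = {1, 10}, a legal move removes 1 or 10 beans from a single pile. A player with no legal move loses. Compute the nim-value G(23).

G(0) = 0
G(1) = mex{0} = 1
G(2) = mex{1} = 0
G(3) = mex{0} = 1
G(4) = mex{1} = 0
G(5) = mex{0} = 1
G(6) = mex{1} = 0
G(7) = mex{0} = 1
G(8) = mex{1} = 0
G(9) = mex{0} = 1
G(10) = mex{1,0} = 2
G(11) = mex{2,1} = 0
G(12) = mex{0,0} = 1
G(13) = mex{1,1} = 0
G(14) = mex{0,0} = 1
G(15) = mex{1,1} = 0
G(16) = mex{0,0} = 1
G(17) = mex{1,1} = 0
G(18) = mex{0,0} = 1
G(19) = mex{1,1} = 0
G(20) = mex{0,2} = 1
G(21) = mex{1,0} = 2
G(22) = mex{2,1} = 0
G(23) = mex{0,0} = 1

1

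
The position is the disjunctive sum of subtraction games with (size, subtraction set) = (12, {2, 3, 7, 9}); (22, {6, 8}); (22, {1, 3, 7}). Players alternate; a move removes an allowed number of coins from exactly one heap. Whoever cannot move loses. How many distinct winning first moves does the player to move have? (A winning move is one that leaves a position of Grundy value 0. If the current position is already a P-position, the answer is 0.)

Heap A, S = {2, 3, 7, 9}:
n :  0  1  2  3  4  5  6  7  8  9 10 11 12
G :  0  0  1  1  2  0  0  1  1  2  2  0  3
G_A(12) = 3.
Heap B, S = {6, 8}:
G(0) = 0
G(1) = mex{} = 0
G(2) = mex{} = 0
G(3) = mex{} = 0
G(4) = mex{} = 0
G(5) = mex{} = 0
G(6) = mex{0} = 1
G(7) = mex{0} = 1
G(8) = mex{0,0} = 1
G(9) = mex{0,0} = 1
G(10) = mex{0,0} = 1
G(11) = mex{0,0} = 1
G(12) = mex{1,0} = 2
G(13) = mex{1,0} = 2
G(14) = mex{1,1} = 0
G(15) = mex{1,1} = 0
G(16) = mex{1,1} = 0
G(17) = mex{1,1} = 0
G(18) = mex{2,1} = 0
G(19) = mex{2,1} = 0
G(20) = mex{0,2} = 1
G(21) = mex{0,2} = 1
G(22) = mex{0,0} = 1
G_B(22) = 1.
Heap C, S = {1, 3, 7}:
n :  0  1  2  3  4  5  6  7  8  9 10 11 12 13 14 15 16 17 18 19 20 21 22
G :  0  1  0  1  0  1  0  1  0  1  0  1  0  1  0  1  0  1  0  1  0  1  0
G_C(22) = 0.
Combined Grundy value = 3 ⊕ 1 ⊕ 0 = 2.
A winning move leaves total XOR = 0, i.e. changes one component's Grundy value g to g ⊕ X where X is the current total.
Heap A: need g' = 3⊕2 = 1. Options: 12−2→G=2, 12−3→G=2, 12−7→G=0, 12−9→G=1. Hits: 1.
Heap B: need g' = 1⊕2 = 3. Options: 22−6→G=0, 22−8→G=0. Hits: 0.
Heap C: need g' = 0⊕2 = 2. Options: 22−1→G=1, 22−3→G=1, 22−7→G=1. Hits: 0.

1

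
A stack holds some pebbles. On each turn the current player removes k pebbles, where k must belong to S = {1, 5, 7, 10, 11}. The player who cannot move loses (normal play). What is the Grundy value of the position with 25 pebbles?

n :  0  1  2  3  4  5  6  7  8  9 10 11 12 13 14 15 16 17 18 19 20 21 22 23 24 25
G :  0  1  0  1  0  1  0  1  0  1  2  3  2  3  2  3  2  3  2  3  0  1  0  1  0  1

1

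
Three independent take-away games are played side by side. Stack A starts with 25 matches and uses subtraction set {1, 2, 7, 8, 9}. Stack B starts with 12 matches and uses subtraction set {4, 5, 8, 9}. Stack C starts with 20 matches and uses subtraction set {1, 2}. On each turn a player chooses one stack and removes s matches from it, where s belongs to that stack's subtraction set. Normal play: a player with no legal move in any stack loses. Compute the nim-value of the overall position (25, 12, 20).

2

Stack A, S = {1, 2, 7, 8, 9}:
G(0) = 0
G(1) = mex{0} = 1
G(2) = mex{1,0} = 2
G(3) = mex{2,1} = 0
G(4) = mex{0,2} = 1
G(5) = mex{1,0} = 2
G(6) = mex{2,1} = 0
G(7) = mex{0,2,0} = 1
G(8) = mex{1,0,1,0} = 2
G(9) = mex{2,1,2,1,0} = 3
G(10) = mex{3,2,0,2,1} = 4
G(11) = mex{4,3,1,0,2} = 5
G(12) = mex{5,4,2,1,0} = 3
G(13) = mex{3,5,0,2,1} = 4
G(14) = mex{4,3,1,0,2} = 5
G(15) = mex{5,4,2,1,0} = 3
G(16) = mex{3,5,3,2,1} = 0
G(17) = mex{0,3,4,3,2} = 1
G(18) = mex{1,0,5,4,3} = 2
G(19) = mex{2,1,3,5,4} = 0
G(20) = mex{0,2,4,3,5} = 1
G(21) = mex{1,0,5,4,3} = 2
G(22) = mex{2,1,3,5,4} = 0
G(23) = mex{0,2,0,3,5} = 1
G(24) = mex{1,0,1,0,3} = 2
G(25) = mex{2,1,2,1,0} = 3
G_A(25) = 3.
Stack B, S = {4, 5, 8, 9}:
G(0) = 0
G(1) = mex{} = 0
G(2) = mex{} = 0
G(3) = mex{} = 0
G(4) = mex{0} = 1
G(5) = mex{0,0} = 1
G(6) = mex{0,0} = 1
G(7) = mex{0,0} = 1
G(8) = mex{1,0,0} = 2
G(9) = mex{1,1,0,0} = 2
G(10) = mex{1,1,0,0} = 2
G(11) = mex{1,1,0,0} = 2
G(12) = mex{2,1,1,0} = 3
G_B(12) = 3.
Stack C, S = {1, 2}:
G(0) = 0
G(1) = mex{0} = 1
G(2) = mex{1,0} = 2
G(3) = mex{2,1} = 0
G(4) = mex{0,2} = 1
G(5) = mex{1,0} = 2
G(6) = mex{2,1} = 0
G(7) = mex{0,2} = 1
G(8) = mex{1,0} = 2
G(9) = mex{2,1} = 0
G(10) = mex{0,2} = 1
G(11) = mex{1,0} = 2
G(12) = mex{2,1} = 0
G(13) = mex{0,2} = 1
G(14) = mex{1,0} = 2
G(15) = mex{2,1} = 0
G(16) = mex{0,2} = 1
G(17) = mex{1,0} = 2
G(18) = mex{2,1} = 0
G(19) = mex{0,2} = 1
G(20) = mex{1,0} = 2
G_C(20) = 2.
Combined Grundy value = 3 ⊕ 3 ⊕ 2 = 2.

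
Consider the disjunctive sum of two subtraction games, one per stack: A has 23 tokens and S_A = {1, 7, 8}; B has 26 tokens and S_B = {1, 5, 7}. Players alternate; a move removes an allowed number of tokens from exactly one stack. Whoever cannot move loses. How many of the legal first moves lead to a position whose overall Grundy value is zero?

1

Stack A, S = {1, 7, 8}:
G(0) = 0
G(1) = mex{0} = 1
G(2) = mex{1} = 0
G(3) = mex{0} = 1
G(4) = mex{1} = 0
G(5) = mex{0} = 1
G(6) = mex{1} = 0
G(7) = mex{0,0} = 1
G(8) = mex{1,1,0} = 2
G(9) = mex{2,0,1} = 3
G(10) = mex{3,1,0} = 2
G(11) = mex{2,0,1} = 3
G(12) = mex{3,1,0} = 2
G(13) = mex{2,0,1} = 3
G(14) = mex{3,1,0} = 2
G(15) = mex{2,2,1} = 0
G(16) = mex{0,3,2} = 1
G(17) = mex{1,2,3} = 0
G(18) = mex{0,3,2} = 1
G(19) = mex{1,2,3} = 0
G(20) = mex{0,3,2} = 1
G(21) = mex{1,2,3} = 0
G(22) = mex{0,0,2} = 1
G(23) = mex{1,1,0} = 2
G_A(23) = 2.
Stack B, S = {1, 5, 7}:
G(0) = 0
G(1) = mex{0} = 1
G(2) = mex{1} = 0
G(3) = mex{0} = 1
G(4) = mex{1} = 0
G(5) = mex{0,0} = 1
G(6) = mex{1,1} = 0
G(7) = mex{0,0,0} = 1
G(8) = mex{1,1,1} = 0
G(9) = mex{0,0,0} = 1
G(10) = mex{1,1,1} = 0
G(11) = mex{0,0,0} = 1
G(12) = mex{1,1,1} = 0
G(13) = mex{0,0,0} = 1
G(14) = mex{1,1,1} = 0
G(15) = mex{0,0,0} = 1
G(16) = mex{1,1,1} = 0
G(17) = mex{0,0,0} = 1
G(18) = mex{1,1,1} = 0
G(19) = mex{0,0,0} = 1
G(20) = mex{1,1,1} = 0
G(21) = mex{0,0,0} = 1
G(22) = mex{1,1,1} = 0
G(23) = mex{0,0,0} = 1
G(24) = mex{1,1,1} = 0
G(25) = mex{0,0,0} = 1
G(26) = mex{1,1,1} = 0
G_B(26) = 0.
Combined Grundy value = 2 ⊕ 0 = 2.
A winning move leaves total XOR = 0, i.e. changes one component's Grundy value g to g ⊕ X where X is the current total.
Stack A: need g' = 2⊕2 = 0. Options: 23−1→G=1, 23−7→G=1, 23−8→G=0. Hits: 1.
Stack B: need g' = 0⊕2 = 2. Options: 26−1→G=1, 26−5→G=1, 26−7→G=1. Hits: 0.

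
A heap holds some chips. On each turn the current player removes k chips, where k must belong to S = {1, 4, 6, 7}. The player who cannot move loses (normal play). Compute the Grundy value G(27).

G(0) = 0
G(1) = mex{0} = 1
G(2) = mex{1} = 0
G(3) = mex{0} = 1
G(4) = mex{1,0} = 2
G(5) = mex{2,1} = 0
G(6) = mex{0,0,0} = 1
G(7) = mex{1,1,1,0} = 2
G(8) = mex{2,2,0,1} = 3
G(9) = mex{3,0,1,0} = 2
G(10) = mex{2,1,2,1} = 0
G(11) = mex{0,2,0,2} = 1
G(12) = mex{1,3,1,0} = 2
G(13) = mex{2,2,2,1} = 0
G(14) = mex{0,0,3,2} = 1
G(15) = mex{1,1,2,3} = 0
G(16) = mex{0,2,0,2} = 1
G(17) = mex{1,0,1,0} = 2
G(18) = mex{2,1,2,1} = 0
G(19) = mex{0,0,0,2} = 1
G(20) = mex{1,1,1,0} = 2
G(21) = mex{2,2,0,1} = 3
G(22) = mex{3,0,1,0} = 2
G(23) = mex{2,1,2,1} = 0
G(24) = mex{0,2,0,2} = 1
G(25) = mex{1,3,1,0} = 2
G(26) = mex{2,2,2,1} = 0
G(27) = mex{0,0,3,2} = 1

1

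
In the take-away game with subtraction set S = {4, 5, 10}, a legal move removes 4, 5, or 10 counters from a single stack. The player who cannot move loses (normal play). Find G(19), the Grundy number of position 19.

n :  0  1  2  3  4  5  6  7  8  9 10 11 12 13 14 15 16 17 18 19
G :  0  0  0  0  1  1  1  1  2  0  2  2  3  1  3  0  0  0  0  1

1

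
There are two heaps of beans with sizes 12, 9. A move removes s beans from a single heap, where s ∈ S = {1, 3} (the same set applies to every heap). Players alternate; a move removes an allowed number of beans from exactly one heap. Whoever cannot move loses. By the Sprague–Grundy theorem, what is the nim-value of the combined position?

1

All heaps use S = {1, 3}:
G(0) = 0
G(1) = mex{0} = 1
G(2) = mex{1} = 0
G(3) = mex{0,0} = 1
G(4) = mex{1,1} = 0
G(5) = mex{0,0} = 1
G(6) = mex{1,1} = 0
G(7) = mex{0,0} = 1
G(8) = mex{1,1} = 0
G(9) = mex{0,0} = 1
G(10) = mex{1,1} = 0
G(11) = mex{0,0} = 1
G(12) = mex{1,1} = 0
Heap A: G(12) = 0.
Heap B: G(9) = 1.
Combined Grundy value = 0 ⊕ 1 = 1.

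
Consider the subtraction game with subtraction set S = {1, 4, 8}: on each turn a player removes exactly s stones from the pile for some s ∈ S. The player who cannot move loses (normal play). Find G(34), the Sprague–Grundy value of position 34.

3

G(0) = 0
G(1) = mex{0} = 1
G(2) = mex{1} = 0
G(3) = mex{0} = 1
G(4) = mex{1,0} = 2
G(5) = mex{2,1} = 0
G(6) = mex{0,0} = 1
G(7) = mex{1,1} = 0
G(8) = mex{0,2,0} = 1
G(9) = mex{1,0,1} = 2
G(10) = mex{2,1,0} = 3
G(11) = mex{3,0,1} = 2
G(12) = mex{2,1,2} = 0
G(13) = mex{0,2,0} = 1
G(14) = mex{1,3,1} = 0
G(15) = mex{0,2,0} = 1
G(16) = mex{1,0,1} = 2
G(17) = mex{2,1,2} = 0
G(18) = mex{0,0,3} = 1
G(19) = mex{1,1,2} = 0
G(20) = mex{0,2,0} = 1
G(21) = mex{1,0,1} = 2
G(22) = mex{2,1,0} = 3
G(23) = mex{3,0,1} = 2
G(24) = mex{2,1,2} = 0
G(25) = mex{0,2,0} = 1
G(26) = mex{1,3,1} = 0
G(27) = mex{0,2,0} = 1
G(28) = mex{1,0,1} = 2
G(29) = mex{2,1,2} = 0
G(30) = mex{0,0,3} = 1
G(31) = mex{1,1,2} = 0
G(32) = mex{0,2,0} = 1
G(33) = mex{1,0,1} = 2
G(34) = mex{2,1,0} = 3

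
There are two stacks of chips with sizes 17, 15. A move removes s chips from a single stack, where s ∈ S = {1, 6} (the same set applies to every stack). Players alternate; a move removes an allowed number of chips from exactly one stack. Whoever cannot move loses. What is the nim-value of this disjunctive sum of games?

All stacks use S = {1, 6}:
n :  0  1  2  3  4  5  6  7  8  9 10 11 12 13 14 15 16 17
G :  0  1  0  1  0  1  2  0  1  0  1  0  1  2  0  1  0  1
Stack A: G(17) = 1.
Stack B: G(15) = 1.
Combined Grundy value = 1 ⊕ 1 = 0.

0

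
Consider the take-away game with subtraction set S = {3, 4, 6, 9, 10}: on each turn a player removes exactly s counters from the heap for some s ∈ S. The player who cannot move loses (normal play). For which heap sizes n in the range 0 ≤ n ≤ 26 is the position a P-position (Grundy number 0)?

G(0) = 0
G(1) = mex{} = 0
G(2) = mex{} = 0
G(3) = mex{0} = 1
G(4) = mex{0,0} = 1
G(5) = mex{0,0} = 1
G(6) = mex{1,0,0} = 2
G(7) = mex{1,1,0} = 2
G(8) = mex{1,1,0} = 2
G(9) = mex{2,1,1,0} = 3
G(10) = mex{2,2,1,0,0} = 3
G(11) = mex{2,2,1,0,0} = 3
G(12) = mex{3,2,2,1,0} = 4
G(13) = mex{3,3,2,1,1} = 0
G(14) = mex{3,3,2,1,1} = 0
G(15) = mex{4,3,3,2,1} = 0
G(16) = mex{0,4,3,2,2} = 1
G(17) = mex{0,0,3,2,2} = 1
G(18) = mex{0,0,4,3,2} = 1
G(19) = mex{1,0,0,3,3} = 2
G(20) = mex{1,1,0,3,3} = 2
G(21) = mex{1,1,0,4,3} = 2
G(22) = mex{2,1,1,0,4} = 3
G(23) = mex{2,2,1,0,0} = 3
G(24) = mex{2,2,1,0,0} = 3
G(25) = mex{3,2,2,1,0} = 4
G(26) = mex{3,3,2,1,1} = 0
P-positions are exactly the n with G(n) = 0.

0, 1, 2, 13, 14, 15, 26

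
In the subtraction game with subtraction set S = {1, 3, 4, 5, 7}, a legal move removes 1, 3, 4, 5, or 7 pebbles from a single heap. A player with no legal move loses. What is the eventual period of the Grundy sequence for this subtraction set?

G(0) = 0
G(1) = mex{0} = 1
G(2) = mex{1} = 0
G(3) = mex{0,0} = 1
G(4) = mex{1,1,0} = 2
G(5) = mex{2,0,1,0} = 3
G(6) = mex{3,1,0,1} = 2
G(7) = mex{2,2,1,0,0} = 3
G(8) = mex{3,3,2,1,1} = 0
G(9) = mex{0,2,3,2,0} = 1
G(10) = mex{1,3,2,3,1} = 0
G(11) = mex{0,0,3,2,2} = 1
G(12) = mex{1,1,0,3,3} = 2
G(13) = mex{2,0,1,0,2} = 3
G(14) = mex{3,1,0,1,3} = 2
G(15) = mex{2,2,1,0,0} = 3
G(16) = mex{3,3,2,1,1} = 0
G(17) = mex{0,2,3,2,0} = 1
G(n+8) = G(n) holds for n = 0,…,6 (a full window of length max(S) = 7), so the sequence is purely periodic with period 8.

8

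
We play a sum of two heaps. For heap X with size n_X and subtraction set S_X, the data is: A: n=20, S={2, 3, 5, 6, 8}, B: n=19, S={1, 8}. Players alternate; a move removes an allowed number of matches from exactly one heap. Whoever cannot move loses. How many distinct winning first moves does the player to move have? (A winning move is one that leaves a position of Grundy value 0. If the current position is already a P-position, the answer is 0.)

Heap A, S = {2, 3, 5, 6, 8}:
G(0) = 0
G(1) = mex{} = 0
G(2) = mex{0} = 1
G(3) = mex{0,0} = 1
G(4) = mex{1,0} = 2
G(5) = mex{1,1,0} = 2
G(6) = mex{2,1,0,0} = 3
G(7) = mex{2,2,1,0} = 3
G(8) = mex{3,2,1,1,0} = 4
G(9) = mex{3,3,2,1,0} = 4
G(10) = mex{4,3,2,2,1} = 0
G(11) = mex{4,4,3,2,1} = 0
G(12) = mex{0,4,3,3,2} = 1
G(13) = mex{0,0,4,3,2} = 1
G(14) = mex{1,0,4,4,3} = 2
G(15) = mex{1,1,0,4,3} = 2
G(16) = mex{2,1,0,0,4} = 3
G(17) = mex{2,2,1,0,4} = 3
G(18) = mex{3,2,1,1,0} = 4
G(19) = mex{3,3,2,1,0} = 4
G(20) = mex{4,3,2,2,1} = 0
G_A(20) = 0.
Heap B, S = {1, 8}:
n :  0  1  2  3  4  5  6  7  8  9 10 11 12 13 14 15 16 17 18 19
G :  0  1  0  1  0  1  0  1  2  0  1  0  1  0  1  0  1  2  0  1
G_B(19) = 1.
Combined Grundy value = 0 ⊕ 1 = 1.
A winning move leaves total XOR = 0, i.e. changes one component's Grundy value g to g ⊕ X where X is the current total.
Heap A: need g' = 0⊕1 = 1. Options: 20−2→G=4, 20−3→G=3, 20−5→G=2, 20−6→G=2, 20−8→G=1. Hits: 1.
Heap B: need g' = 1⊕1 = 0. Options: 19−1→G=0, 19−8→G=0. Hits: 2.

3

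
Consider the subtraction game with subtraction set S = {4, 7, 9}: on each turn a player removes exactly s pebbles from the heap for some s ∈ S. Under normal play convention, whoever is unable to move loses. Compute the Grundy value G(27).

G(0) = 0
G(1) = mex{} = 0
G(2) = mex{} = 0
G(3) = mex{} = 0
G(4) = mex{0} = 1
G(5) = mex{0} = 1
G(6) = mex{0} = 1
G(7) = mex{0,0} = 1
G(8) = mex{1,0} = 2
G(9) = mex{1,0,0} = 2
G(10) = mex{1,0,0} = 2
G(11) = mex{1,1,0} = 2
G(12) = mex{2,1,0} = 3
G(13) = mex{2,1,1} = 0
G(14) = mex{2,1,1} = 0
G(15) = mex{2,2,1} = 0
G(16) = mex{3,2,1} = 0
G(17) = mex{0,2,2} = 1
G(18) = mex{0,2,2} = 1
G(19) = mex{0,3,2} = 1
G(20) = mex{0,0,2} = 1
G(21) = mex{1,0,3} = 2
G(22) = mex{1,0,0} = 2
G(23) = mex{1,0,0} = 2
G(24) = mex{1,1,0} = 2
G(25) = mex{2,1,0} = 3
G(26) = mex{2,1,1} = 0
G(27) = mex{2,1,1} = 0

0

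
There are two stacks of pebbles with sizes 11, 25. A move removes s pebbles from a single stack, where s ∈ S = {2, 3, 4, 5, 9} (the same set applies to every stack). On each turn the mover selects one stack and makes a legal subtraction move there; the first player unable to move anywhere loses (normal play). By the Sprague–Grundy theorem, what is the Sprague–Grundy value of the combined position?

All stacks use S = {2, 3, 4, 5, 9}:
n :  0  1  2  3  4  5  6  7  8  9 10 11 12 13 14 15 16 17 18 19 20 21 22 23 24 25
G :  0  0  1  1  2  2  3  0  0  1  1  2  2  3  0  0  1  1  2  2  3  0  0  1  1  2
Stack A: G(11) = 2.
Stack B: G(25) = 2.
Combined Grundy value = 2 ⊕ 2 = 0.

0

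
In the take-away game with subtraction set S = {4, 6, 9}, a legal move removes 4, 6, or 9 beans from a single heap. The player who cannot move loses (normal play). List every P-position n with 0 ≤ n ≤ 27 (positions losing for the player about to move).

G(0) = 0
G(1) = mex{} = 0
G(2) = mex{} = 0
G(3) = mex{} = 0
G(4) = mex{0} = 1
G(5) = mex{0} = 1
G(6) = mex{0,0} = 1
G(7) = mex{0,0} = 1
G(8) = mex{1,0} = 2
G(9) = mex{1,0,0} = 2
G(10) = mex{1,1,0} = 2
G(11) = mex{1,1,0} = 2
G(12) = mex{2,1,0} = 3
G(13) = mex{2,1,1} = 0
G(14) = mex{2,2,1} = 0
G(15) = mex{2,2,1} = 0
G(16) = mex{3,2,1} = 0
G(17) = mex{0,2,2} = 1
G(18) = mex{0,3,2} = 1
G(19) = mex{0,0,2} = 1
G(20) = mex{0,0,2} = 1
G(21) = mex{1,0,3} = 2
G(22) = mex{1,0,0} = 2
G(23) = mex{1,1,0} = 2
G(24) = mex{1,1,0} = 2
G(25) = mex{2,1,0} = 3
G(26) = mex{2,1,1} = 0
G(27) = mex{2,2,1} = 0
P-positions are exactly the n with G(n) = 0.

0, 1, 2, 3, 13, 14, 15, 16, 26, 27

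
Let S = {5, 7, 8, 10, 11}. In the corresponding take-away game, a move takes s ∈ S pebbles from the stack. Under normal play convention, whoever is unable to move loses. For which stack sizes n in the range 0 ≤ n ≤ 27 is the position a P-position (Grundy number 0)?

n :  0  1  2  3  4  5  6  7  8  9 10 11 12 13 14 15 16 17 18 19 20 21 22 23 24 25 26 27
G :  0  0  0  0  0  1  1  1  1  1  2  2  2  2  2  3  0  0  0  0  0  1  1  1  1  1  2  2
P-positions are exactly the n with G(n) = 0.

0, 1, 2, 3, 4, 16, 17, 18, 19, 20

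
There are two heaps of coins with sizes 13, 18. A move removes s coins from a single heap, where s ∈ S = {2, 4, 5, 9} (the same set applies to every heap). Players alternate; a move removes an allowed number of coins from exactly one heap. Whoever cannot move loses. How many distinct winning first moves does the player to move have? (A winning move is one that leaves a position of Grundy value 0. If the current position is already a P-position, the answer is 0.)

3

All heaps use S = {2, 4, 5, 9}:
G(0) = 0
G(1) = mex{} = 0
G(2) = mex{0} = 1
G(3) = mex{0} = 1
G(4) = mex{1,0} = 2
G(5) = mex{1,0,0} = 2
G(6) = mex{2,1,0} = 3
G(7) = mex{2,1,1} = 0
G(8) = mex{3,2,1} = 0
G(9) = mex{0,2,2,0} = 1
G(10) = mex{0,3,2,0} = 1
G(11) = mex{1,0,3,1} = 2
G(12) = mex{1,0,0,1} = 2
G(13) = mex{2,1,0,2} = 3
G(14) = mex{2,1,1,2} = 0
G(15) = mex{3,2,1,3} = 0
G(16) = mex{0,2,2,0} = 1
G(17) = mex{0,3,2,0} = 1
G(18) = mex{1,0,3,1} = 2
Heap A: G(13) = 3.
Heap B: G(18) = 2.
Combined Grundy value = 3 ⊕ 2 = 1.
A winning move leaves total XOR = 0, i.e. changes one component's Grundy value g to g ⊕ X where X is the current total.
Heap A: need g' = 3⊕1 = 2. Options: 13−2→G=2, 13−4→G=1, 13−5→G=0, 13−9→G=2. Hits: 2.
Heap B: need g' = 2⊕1 = 3. Options: 18−2→G=1, 18−4→G=0, 18−5→G=3, 18−9→G=1. Hits: 1.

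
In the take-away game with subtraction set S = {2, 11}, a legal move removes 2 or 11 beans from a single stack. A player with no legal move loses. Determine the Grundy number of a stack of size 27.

G(0) = 0
G(1) = mex{} = 0
G(2) = mex{0} = 1
G(3) = mex{0} = 1
G(4) = mex{1} = 0
G(5) = mex{1} = 0
G(6) = mex{0} = 1
G(7) = mex{0} = 1
G(8) = mex{1} = 0
G(9) = mex{1} = 0
G(10) = mex{0} = 1
G(11) = mex{0,0} = 1
G(12) = mex{1,0} = 2
G(13) = mex{1,1} = 0
G(14) = mex{2,1} = 0
G(15) = mex{0,0} = 1
G(16) = mex{0,0} = 1
G(17) = mex{1,1} = 0
G(18) = mex{1,1} = 0
G(19) = mex{0,0} = 1
G(20) = mex{0,0} = 1
G(21) = mex{1,1} = 0
G(22) = mex{1,1} = 0
G(23) = mex{0,2} = 1
G(24) = mex{0,0} = 1
G(25) = mex{1,0} = 2
G(26) = mex{1,1} = 0
G(27) = mex{2,1} = 0

0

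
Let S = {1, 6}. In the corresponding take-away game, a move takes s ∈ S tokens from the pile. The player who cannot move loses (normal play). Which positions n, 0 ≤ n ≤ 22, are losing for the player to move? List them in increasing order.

0, 2, 4, 7, 9, 11, 14, 16, 18, 21

n :  0  1  2  3  4  5  6  7  8  9 10 11 12 13 14 15 16 17 18 19 20 21 22
G :  0  1  0  1  0  1  2  0  1  0  1  0  1  2  0  1  0  1  0  1  2  0  1
P-positions are exactly the n with G(n) = 0.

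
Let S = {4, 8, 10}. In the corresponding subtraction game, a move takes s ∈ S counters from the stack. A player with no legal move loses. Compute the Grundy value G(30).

0

n :  0  1  2  3  4  5  6  7  8  9 10 11 12 13 14 15 16 17 18 19 20 21 22 23 24 25 26 27 28 29 30
G :  0  0  0  0  1  1  1  1  2  2  2  2  3  3  0  0  0  0  1  1  1  1  2  2  2  2  3  3  0  0  0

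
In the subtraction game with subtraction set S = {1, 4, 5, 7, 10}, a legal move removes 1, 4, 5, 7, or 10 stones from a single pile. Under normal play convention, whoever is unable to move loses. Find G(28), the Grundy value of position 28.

2

n :  0  1  2  3  4  5  6  7  8  9 10 11 12 13 14 15 16 17 18 19 20 21 22 23 24 25 26 27 28
G :  0  1  0  1  2  3  2  3  0  1  4  0  1  3  0  1  3  0  1  2  0  1  2  0  1  2  0  1  2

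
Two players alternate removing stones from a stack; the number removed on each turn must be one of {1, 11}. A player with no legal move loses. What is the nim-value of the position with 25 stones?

G(0) = 0
G(1) = mex{0} = 1
G(2) = mex{1} = 0
G(3) = mex{0} = 1
G(4) = mex{1} = 0
G(5) = mex{0} = 1
G(6) = mex{1} = 0
G(7) = mex{0} = 1
G(8) = mex{1} = 0
G(9) = mex{0} = 1
G(10) = mex{1} = 0
G(11) = mex{0,0} = 1
G(12) = mex{1,1} = 0
G(13) = mex{0,0} = 1
G(14) = mex{1,1} = 0
G(15) = mex{0,0} = 1
G(16) = mex{1,1} = 0
G(17) = mex{0,0} = 1
G(18) = mex{1,1} = 0
G(19) = mex{0,0} = 1
G(20) = mex{1,1} = 0
G(21) = mex{0,0} = 1
G(22) = mex{1,1} = 0
G(23) = mex{0,0} = 1
G(24) = mex{1,1} = 0
G(25) = mex{0,0} = 1

1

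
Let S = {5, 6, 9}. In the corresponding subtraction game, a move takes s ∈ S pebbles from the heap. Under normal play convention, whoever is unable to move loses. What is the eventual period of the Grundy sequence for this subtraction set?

14

n :  0  1  2  3  4  5  6  7  8  9 10 11 12 13 14 15 16 17 18 19 20 21 22 23 24 25 26 27 28 29
G :  0  0  0  0  0  1  1  1  1  1  2  2  2  2  0  0  0  0  0  1  1  1  1  1  2  2  2  2  0  0
G(n+14) = G(n) holds for n = 0,…,8 (a full window of length max(S) = 9), so the sequence is purely periodic with period 14.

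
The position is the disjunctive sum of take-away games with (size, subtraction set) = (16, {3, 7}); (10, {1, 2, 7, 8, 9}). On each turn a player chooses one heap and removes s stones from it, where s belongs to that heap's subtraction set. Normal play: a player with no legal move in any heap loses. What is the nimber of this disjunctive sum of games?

4

Heap A, S = {3, 7}:
G(0) = 0
G(1) = mex{} = 0
G(2) = mex{} = 0
G(3) = mex{0} = 1
G(4) = mex{0} = 1
G(5) = mex{0} = 1
G(6) = mex{1} = 0
G(7) = mex{1,0} = 2
G(8) = mex{1,0} = 2
G(9) = mex{0,0} = 1
G(10) = mex{2,1} = 0
G(11) = mex{2,1} = 0
G(12) = mex{1,1} = 0
G(13) = mex{0,0} = 1
G(14) = mex{0,2} = 1
G(15) = mex{0,2} = 1
G(16) = mex{1,1} = 0
G_A(16) = 0.
Heap B, S = {1, 2, 7, 8, 9}:
n :  0  1  2  3  4  5  6  7  8  9 10
G :  0  1  2  0  1  2  0  1  2  3  4
G_B(10) = 4.
Combined Grundy value = 0 ⊕ 4 = 4.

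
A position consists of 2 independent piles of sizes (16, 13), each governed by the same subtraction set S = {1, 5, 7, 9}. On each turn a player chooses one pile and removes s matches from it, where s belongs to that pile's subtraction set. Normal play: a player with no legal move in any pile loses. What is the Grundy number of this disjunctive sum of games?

1

All piles use S = {1, 5, 7, 9}:
G(0) = 0
G(1) = mex{0} = 1
G(2) = mex{1} = 0
G(3) = mex{0} = 1
G(4) = mex{1} = 0
G(5) = mex{0,0} = 1
G(6) = mex{1,1} = 0
G(7) = mex{0,0,0} = 1
G(8) = mex{1,1,1} = 0
G(9) = mex{0,0,0,0} = 1
G(10) = mex{1,1,1,1} = 0
G(11) = mex{0,0,0,0} = 1
G(12) = mex{1,1,1,1} = 0
G(13) = mex{0,0,0,0} = 1
G(14) = mex{1,1,1,1} = 0
G(15) = mex{0,0,0,0} = 1
G(16) = mex{1,1,1,1} = 0
Pile A: G(16) = 0.
Pile B: G(13) = 1.
Combined Grundy value = 0 ⊕ 1 = 1.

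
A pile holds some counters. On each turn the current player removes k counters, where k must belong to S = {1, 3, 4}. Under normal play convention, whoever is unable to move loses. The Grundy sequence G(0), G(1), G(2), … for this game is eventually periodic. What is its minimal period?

n :  0  1  2  3  4  5  6  7  8  9 10 11 12 13 14 15
G :  0  1  0  1  2  3  2  0  1  0  1  2  3  2  0  1
G(n+7) = G(n) holds for n = 0,…,3 (a full window of length max(S) = 4), so the sequence is purely periodic with period 7.

7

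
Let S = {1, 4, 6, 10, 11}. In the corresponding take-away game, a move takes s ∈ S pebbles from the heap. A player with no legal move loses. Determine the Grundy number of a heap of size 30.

G(0) = 0
G(1) = mex{0} = 1
G(2) = mex{1} = 0
G(3) = mex{0} = 1
G(4) = mex{1,0} = 2
G(5) = mex{2,1} = 0
G(6) = mex{0,0,0} = 1
G(7) = mex{1,1,1} = 0
G(8) = mex{0,2,0} = 1
G(9) = mex{1,0,1} = 2
G(10) = mex{2,1,2,0} = 3
G(11) = mex{3,0,0,1,0} = 2
G(12) = mex{2,1,1,0,1} = 3
G(13) = mex{3,2,0,1,0} = 4
G(14) = mex{4,3,1,2,1} = 0
G(15) = mex{0,2,2,0,2} = 1
G(16) = mex{1,3,3,1,0} = 2
G(17) = mex{2,4,2,0,1} = 3
G(18) = mex{3,0,3,1,0} = 2
G(19) = mex{2,1,4,2,1} = 0
G(20) = mex{0,2,0,3,2} = 1
G(21) = mex{1,3,1,2,3} = 0
G(22) = mex{0,2,2,3,2} = 1
G(23) = mex{1,0,3,4,3} = 2
G(24) = mex{2,1,2,0,4} = 3
G(25) = mex{3,0,0,1,0} = 2
G(26) = mex{2,1,1,2,1} = 0
G(27) = mex{0,2,0,3,2} = 1
G(28) = mex{1,3,1,2,3} = 0
G(29) = mex{0,2,2,0,2} = 1
G(30) = mex{1,0,3,1,0} = 2

2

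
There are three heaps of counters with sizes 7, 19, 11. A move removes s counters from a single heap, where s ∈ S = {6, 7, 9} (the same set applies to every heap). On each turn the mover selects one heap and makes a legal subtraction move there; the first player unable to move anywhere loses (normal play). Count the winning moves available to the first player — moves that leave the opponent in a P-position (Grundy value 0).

0

All heaps use S = {6, 7, 9}:
G(0) = 0
G(1) = mex{} = 0
G(2) = mex{} = 0
G(3) = mex{} = 0
G(4) = mex{} = 0
G(5) = mex{} = 0
G(6) = mex{0} = 1
G(7) = mex{0,0} = 1
G(8) = mex{0,0} = 1
G(9) = mex{0,0,0} = 1
G(10) = mex{0,0,0} = 1
G(11) = mex{0,0,0} = 1
G(12) = mex{1,0,0} = 2
G(13) = mex{1,1,0} = 2
G(14) = mex{1,1,0} = 2
G(15) = mex{1,1,1} = 0
G(16) = mex{1,1,1} = 0
G(17) = mex{1,1,1} = 0
G(18) = mex{2,1,1} = 0
G(19) = mex{2,2,1} = 0
Heap A: G(7) = 1.
Heap B: G(19) = 0.
Heap C: G(11) = 1.
Combined Grundy value = 1 ⊕ 0 ⊕ 1 = 0.
A winning move leaves total XOR = 0, i.e. changes one component's Grundy value g to g ⊕ X where X is the current total.
Heap A: target g' = 1⊕0 = 1, but every legal move changes the Grundy value (mex property), so 0 moves.
Heap B: target g' = 0⊕0 = 0, but every legal move changes the Grundy value (mex property), so 0 moves.
Heap C: target g' = 1⊕0 = 1, but every legal move changes the Grundy value (mex property), so 0 moves.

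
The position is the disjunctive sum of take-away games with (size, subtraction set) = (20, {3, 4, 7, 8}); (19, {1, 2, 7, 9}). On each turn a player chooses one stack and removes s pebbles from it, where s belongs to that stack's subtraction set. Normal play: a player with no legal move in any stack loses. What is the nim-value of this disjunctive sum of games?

1

Stack A, S = {3, 4, 7, 8}:
G(0) = 0
G(1) = mex{} = 0
G(2) = mex{} = 0
G(3) = mex{0} = 1
G(4) = mex{0,0} = 1
G(5) = mex{0,0} = 1
G(6) = mex{1,0} = 2
G(7) = mex{1,1,0} = 2
G(8) = mex{1,1,0,0} = 2
G(9) = mex{2,1,0,0} = 3
G(10) = mex{2,2,1,0} = 3
G(11) = mex{2,2,1,1} = 0
G(12) = mex{3,2,1,1} = 0
G(13) = mex{3,3,2,1} = 0
G(14) = mex{0,3,2,2} = 1
G(15) = mex{0,0,2,2} = 1
G(16) = mex{0,0,3,2} = 1
G(17) = mex{1,0,3,3} = 2
G(18) = mex{1,1,0,3} = 2
G(19) = mex{1,1,0,0} = 2
G(20) = mex{2,1,0,0} = 3
G_A(20) = 3.
Stack B, S = {1, 2, 7, 9}:
n :  0  1  2  3  4  5  6  7  8  9 10 11 12 13 14 15 16 17 18 19
G :  0  1  2  0  1  2  0  1  2  3  4  0  1  2  0  1  2  0  1  2
G_B(19) = 2.
Combined Grundy value = 3 ⊕ 2 = 1.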